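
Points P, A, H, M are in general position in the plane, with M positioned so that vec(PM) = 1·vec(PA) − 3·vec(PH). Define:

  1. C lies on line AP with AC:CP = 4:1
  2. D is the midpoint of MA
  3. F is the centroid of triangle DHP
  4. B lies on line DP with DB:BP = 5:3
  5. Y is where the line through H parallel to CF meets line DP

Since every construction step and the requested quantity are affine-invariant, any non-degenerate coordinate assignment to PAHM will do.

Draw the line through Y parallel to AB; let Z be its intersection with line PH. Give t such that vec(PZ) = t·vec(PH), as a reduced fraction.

Assign P = (0, 0), A = (1, 0), H = (0, 1), M = (1, -3) — the answer is frame-independent, so this choice is without loss of generality.
1. C lies on line AP with AC:CP = 4:1 ⇒ C = (1/5, 0)
2. D is the midpoint of MA ⇒ D = (1, -3/2)
3. F is the centroid of triangle DHP ⇒ F = (1/3, -1/6)
4. B lies on line DP with DB:BP = 5:3 ⇒ B = (3/8, -9/16)
5. Y is where the line through H parallel to CF meets line DP ⇒ Y = (-4, 6)
through Y parallel to AB: direction (-5/8, -9/16); meets PH at Z = (0, 48/5)
Z = P + t·(H−P) with t = 48/5

t = 48/5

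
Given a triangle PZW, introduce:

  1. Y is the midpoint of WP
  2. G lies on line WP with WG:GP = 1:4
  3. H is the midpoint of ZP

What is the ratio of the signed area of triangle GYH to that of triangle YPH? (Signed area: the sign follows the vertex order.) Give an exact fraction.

Assign P = (0, 0), Z = (1, 0), W = (0, 1) — the answer is frame-independent, so this choice is without loss of generality.
1. Y is the midpoint of WP ⇒ Y = (0, 1/2)
2. G lies on line WP with WG:GP = 1:4 ⇒ G = (0, 4/5)
3. H is the midpoint of ZP ⇒ H = (1/2, 0)
2·[GYH] = 3/20, 2·[YPH] = 1/4
[GYH]:[YPH] = 3/20:1/4 = 3/5

[GYH]:[YPH] = 3/5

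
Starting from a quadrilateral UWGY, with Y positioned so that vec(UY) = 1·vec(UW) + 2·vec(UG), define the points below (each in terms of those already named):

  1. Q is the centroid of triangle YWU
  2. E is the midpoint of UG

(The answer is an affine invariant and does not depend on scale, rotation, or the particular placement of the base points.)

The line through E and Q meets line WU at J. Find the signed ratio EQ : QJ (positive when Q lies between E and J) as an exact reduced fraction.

EQ:QJ = -1/4

Set U = (0, 0), W = (1, 0), G = (0, 1), Y = (1, 2); any affine frame gives the same invariant.
1. Q is the centroid of triangle YWU ⇒ Q = (2/3, 2/3)
2. E is the midpoint of UG ⇒ E = (0, 1/2)
line EQ meets WU at J = (-2, 0)
Q = E + t·(J−E) with t = -1/3, so EQ:QJ = -1/3:4/3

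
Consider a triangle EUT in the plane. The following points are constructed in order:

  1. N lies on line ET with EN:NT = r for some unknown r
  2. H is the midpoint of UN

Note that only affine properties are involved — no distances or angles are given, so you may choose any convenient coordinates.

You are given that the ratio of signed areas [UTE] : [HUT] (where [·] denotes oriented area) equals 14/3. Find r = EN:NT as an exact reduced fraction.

r = 4/3

Assign E = (0, 0), U = (1, 0), T = (0, 1) — the answer is frame-independent, so this choice is without loss of generality.
1. With EN:NT = r, write λ = r/(r+1) so N = E + λ·(T−E); N is affine-linear in λ
2. H is the midpoint of UN ⇒ H is an affine combination of earlier points and hence also affine-linear in λ
Every point depending on N is an affine combination of N and λ-independent points, so each such coordinate is linear in λ; the λ² term in each signed area is a multiple of (T−E)×(T−E) = 0, so 2·[UTE] and 2·[HUT] are each linear in λ. Evaluating at λ=0 and λ=1:
  2·[UTE] = 1,   2·[HUT] = -1/2·λ + 1/2
So [UTE]:[HUT] = (1) / (-1/2·λ + 1/2). Setting this equal to 14/3:
  1 = 14/3·(-1/2·λ + 1/2)  ⇒  λ = 4/7
Then r = λ/(1−λ) = (4/7)/(3/7) = 4/3. Check: with r = 4/3, N = (0, 4/7) and [UTE]:[HUT] = 14/3 as required.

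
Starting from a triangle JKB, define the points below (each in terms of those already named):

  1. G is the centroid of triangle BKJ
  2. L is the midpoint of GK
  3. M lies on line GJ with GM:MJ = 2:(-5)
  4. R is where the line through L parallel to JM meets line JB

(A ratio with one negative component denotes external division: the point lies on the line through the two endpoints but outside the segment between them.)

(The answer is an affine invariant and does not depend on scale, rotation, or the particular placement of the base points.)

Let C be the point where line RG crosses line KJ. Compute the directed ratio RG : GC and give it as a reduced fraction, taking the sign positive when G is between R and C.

Work in coordinates with J = (0, 0), K = (1, 0), B = (0, 1).
1. G is the centroid of triangle BKJ ⇒ G = (1/3, 1/3)
2. L is the midpoint of GK ⇒ L = (2/3, 1/6)
3. M lies on line GJ with GM:MJ = 2:(-5) ⇒ M = (5/9, 5/9)
4. R is where the line through L parallel to JM meets line JB ⇒ R = (0, -1/2)
line RG meets KJ at C = (1/5, 0)
G = R + t·(C−R) with t = 5/3, so RG:GC = 5/3:-2/3

RG:GC = -5/2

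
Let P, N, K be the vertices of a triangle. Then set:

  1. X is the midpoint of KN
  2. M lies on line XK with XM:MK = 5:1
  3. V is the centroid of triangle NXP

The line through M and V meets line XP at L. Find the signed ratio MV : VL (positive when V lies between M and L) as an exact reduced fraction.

Assign P = (0, 0), N = (1, 0), K = (0, 1) — the answer is frame-independent, so this choice is without loss of generality.
1. X is the midpoint of KN ⇒ X = (1/2, 1/2)
2. M lies on line XK with XM:MK = 5:1 ⇒ M = (1/12, 11/12)
3. V is the centroid of triangle NXP ⇒ V = (1/2, 1/6)
line MV meets XP at L = (8/21, 8/21)
V = M + t·(L−M) with t = 7/5, so MV:VL = 7/5:-2/5

MV:VL = -7/2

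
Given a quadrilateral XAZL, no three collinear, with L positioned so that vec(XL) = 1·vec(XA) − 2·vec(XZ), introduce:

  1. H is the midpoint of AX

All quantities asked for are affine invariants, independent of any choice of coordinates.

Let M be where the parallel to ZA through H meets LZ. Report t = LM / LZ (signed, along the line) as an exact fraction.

t = 3/4

Choose coordinates X = (0, 0), A = (1, 0), Z = (0, 1), L = (1, -2).
1. H is the midpoint of AX ⇒ H = (1/2, 0)
through H parallel to ZA: direction (1, -1); meets LZ at M = (1/4, 1/4)
M = L + t·(Z−L) with t = 3/4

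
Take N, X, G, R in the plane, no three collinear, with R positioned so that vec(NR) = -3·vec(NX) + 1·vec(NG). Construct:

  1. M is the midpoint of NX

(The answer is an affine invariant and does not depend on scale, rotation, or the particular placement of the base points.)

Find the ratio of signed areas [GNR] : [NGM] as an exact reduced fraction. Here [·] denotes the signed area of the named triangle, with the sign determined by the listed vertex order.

Work in coordinates with N = (0, 0), X = (1, 0), G = (0, 1), R = (-3, 1).
1. M is the midpoint of NX ⇒ M = (1/2, 0)
2·[GNR] = -3, 2·[NGM] = -1/2
[GNR]:[NGM] = -3:-1/2 = 6

[GNR]:[NGM] = 6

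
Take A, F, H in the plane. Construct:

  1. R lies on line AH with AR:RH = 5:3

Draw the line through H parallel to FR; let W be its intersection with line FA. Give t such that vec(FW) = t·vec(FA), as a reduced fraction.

Assign A = (0, 0), F = (1, 0), H = (0, 1) — the answer is frame-independent, so this choice is without loss of generality.
1. R lies on line AH with AR:RH = 5:3 ⇒ R = (0, 5/8)
through H parallel to FR: direction (-1, 5/8); meets FA at W = (8/5, 0)
W = F + t·(A−F) with t = -3/5

t = -3/5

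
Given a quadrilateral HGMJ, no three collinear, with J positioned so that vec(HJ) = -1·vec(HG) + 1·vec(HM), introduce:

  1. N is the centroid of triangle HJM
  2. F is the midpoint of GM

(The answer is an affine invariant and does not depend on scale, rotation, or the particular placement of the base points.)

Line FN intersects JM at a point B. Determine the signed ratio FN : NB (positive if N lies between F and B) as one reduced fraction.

Assign H = (0, 0), G = (1, 0), M = (0, 1), J = (-1, 1) — the answer is frame-independent, so this choice is without loss of generality.
1. N is the centroid of triangle HJM ⇒ N = (-1/3, 2/3)
2. F is the midpoint of GM ⇒ F = (1/2, 1/2)
line FN meets JM at B = (-2, 1)
N = F + t·(B−F) with t = 1/3, so FN:NB = 1/3:2/3

FN:NB = 1/2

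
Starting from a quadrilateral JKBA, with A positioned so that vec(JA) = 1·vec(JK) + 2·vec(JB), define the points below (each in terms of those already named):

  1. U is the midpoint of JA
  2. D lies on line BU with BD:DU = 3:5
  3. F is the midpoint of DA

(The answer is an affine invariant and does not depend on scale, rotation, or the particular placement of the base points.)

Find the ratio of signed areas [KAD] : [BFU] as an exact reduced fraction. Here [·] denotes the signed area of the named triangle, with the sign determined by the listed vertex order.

[KAD]:[BFU] = -13/2

Work in coordinates with J = (0, 0), K = (1, 0), B = (0, 1), A = (1, 2).
1. U is the midpoint of JA ⇒ U = (1/2, 1)
2. D lies on line BU with BD:DU = 3:5 ⇒ D = (3/16, 1)
3. F is the midpoint of DA ⇒ F = (19/32, 3/2)
2·[KAD] = 13/8, 2·[BFU] = -1/4
[KAD]:[BFU] = 13/8:-1/4 = -13/2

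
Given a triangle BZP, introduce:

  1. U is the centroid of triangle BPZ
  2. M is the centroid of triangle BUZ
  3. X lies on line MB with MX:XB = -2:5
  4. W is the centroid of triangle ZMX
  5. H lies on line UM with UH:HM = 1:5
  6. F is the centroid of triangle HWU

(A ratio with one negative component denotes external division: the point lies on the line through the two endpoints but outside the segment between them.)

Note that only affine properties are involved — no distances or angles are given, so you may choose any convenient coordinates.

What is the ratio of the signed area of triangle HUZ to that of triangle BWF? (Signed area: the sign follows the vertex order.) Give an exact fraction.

Choose coordinates B = (0, 0), Z = (1, 0), P = (0, 1).
1. U is the centroid of triangle BPZ ⇒ U = (1/3, 1/3)
2. M is the centroid of triangle BUZ ⇒ M = (4/9, 1/9)
3. X lies on line MB with MX:XB = -2:5 ⇒ X = (20/27, 5/27)
4. W is the centroid of triangle ZMX ⇒ W = (59/81, 8/81)
5. H lies on line UM with UH:HM = 1:5 ⇒ H = (19/54, 8/27)
6. F is the centroid of triangle HWU ⇒ F = (229/486, 59/243)
2·[HUZ] = -1/54, 2·[BWF] = 95/729
[HUZ]:[BWF] = -1/54:95/729 = -27/190

[HUZ]:[BWF] = -27/190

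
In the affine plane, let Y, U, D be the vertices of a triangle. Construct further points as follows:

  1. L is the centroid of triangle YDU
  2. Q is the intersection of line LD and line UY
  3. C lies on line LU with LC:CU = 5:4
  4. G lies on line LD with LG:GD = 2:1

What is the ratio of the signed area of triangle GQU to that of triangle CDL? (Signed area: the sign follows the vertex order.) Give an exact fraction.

[GQU]:[CDL] = 21/10

Work in coordinates with Y = (0, 0), U = (1, 0), D = (0, 1).
1. L is the centroid of triangle YDU ⇒ L = (1/3, 1/3)
2. Q is the intersection of line LD and line UY ⇒ Q = (1/2, 0)
3. C lies on line LU with LC:CU = 5:4 ⇒ C = (19/27, 4/27)
4. G lies on line LD with LG:GD = 2:1 ⇒ G = (1/9, 7/9)
2·[GQU] = 7/18, 2·[CDL] = 5/27
[GQU]:[CDL] = 7/18:5/27 = 21/10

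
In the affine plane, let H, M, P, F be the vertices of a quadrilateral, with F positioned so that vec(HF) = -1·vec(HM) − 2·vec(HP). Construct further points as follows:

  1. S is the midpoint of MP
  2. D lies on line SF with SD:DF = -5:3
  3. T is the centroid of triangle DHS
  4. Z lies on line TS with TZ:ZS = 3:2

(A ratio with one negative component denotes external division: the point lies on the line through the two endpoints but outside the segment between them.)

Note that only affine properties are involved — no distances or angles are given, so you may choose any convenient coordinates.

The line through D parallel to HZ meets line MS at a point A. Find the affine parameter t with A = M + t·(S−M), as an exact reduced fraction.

t = 79/14

Work in coordinates with H = (0, 0), M = (1, 0), P = (0, 1), F = (-1, -2).
1. S is the midpoint of MP ⇒ S = (1/2, 1/2)
2. D lies on line SF with SD:DF = -5:3 ⇒ D = (-13/4, -23/4)
3. T is the centroid of triangle DHS ⇒ T = (-11/12, -7/4)
4. Z lies on line TS with TZ:ZS = 3:2 ⇒ Z = (-1/15, -2/5)
through D parallel to HZ: direction (-1/15, -2/5); meets MS at A = (-51/28, 79/28)
A = M + t·(S−M) with t = 79/14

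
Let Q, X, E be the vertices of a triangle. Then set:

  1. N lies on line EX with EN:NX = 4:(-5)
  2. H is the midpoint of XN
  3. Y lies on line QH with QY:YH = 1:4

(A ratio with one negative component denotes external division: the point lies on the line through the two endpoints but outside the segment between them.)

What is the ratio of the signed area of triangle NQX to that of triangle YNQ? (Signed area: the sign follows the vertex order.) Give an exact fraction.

[NQX]:[YNQ] = 10

Set Q = (0, 0), X = (1, 0), E = (0, 1); any affine frame gives the same invariant.
1. N lies on line EX with EN:NX = 4:(-5) ⇒ N = (-4, 5)
2. H is the midpoint of XN ⇒ H = (-3/2, 5/2)
3. Y lies on line QH with QY:YH = 1:4 ⇒ Y = (-3/10, 1/2)
2·[NQX] = 5, 2·[YNQ] = 1/2
[NQX]:[YNQ] = 5:1/2 = 10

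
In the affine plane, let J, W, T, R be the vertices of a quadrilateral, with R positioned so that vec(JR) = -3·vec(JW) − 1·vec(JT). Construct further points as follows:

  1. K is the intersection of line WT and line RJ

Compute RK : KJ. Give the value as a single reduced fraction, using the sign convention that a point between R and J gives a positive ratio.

RK:KJ = -5

Assign J = (0, 0), W = (1, 0), T = (0, 1), R = (-3, -1) — the answer is frame-independent, so this choice is without loss of generality.
1. K is the intersection of line WT and line RJ ⇒ K = (3/4, 1/4)
K = R + t·(J−R) with t = 5/4, so RK:KJ = t:(1−t) = 5/4:-1/4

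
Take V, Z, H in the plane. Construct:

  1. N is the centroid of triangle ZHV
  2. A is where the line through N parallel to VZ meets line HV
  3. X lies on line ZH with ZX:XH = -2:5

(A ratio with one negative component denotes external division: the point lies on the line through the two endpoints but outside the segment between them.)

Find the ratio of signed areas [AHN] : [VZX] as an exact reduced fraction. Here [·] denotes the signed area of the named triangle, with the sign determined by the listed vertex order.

Set V = (0, 0), Z = (1, 0), H = (0, 1); any affine frame gives the same invariant.
1. N is the centroid of triangle ZHV ⇒ N = (1/3, 1/3)
2. A is where the line through N parallel to VZ meets line HV ⇒ A = (0, 1/3)
3. X lies on line ZH with ZX:XH = -2:5 ⇒ X = (5/3, -2/3)
2·[AHN] = -2/9, 2·[VZX] = -2/3
[AHN]:[VZX] = -2/9:-2/3 = 1/3

[AHN]:[VZX] = 1/3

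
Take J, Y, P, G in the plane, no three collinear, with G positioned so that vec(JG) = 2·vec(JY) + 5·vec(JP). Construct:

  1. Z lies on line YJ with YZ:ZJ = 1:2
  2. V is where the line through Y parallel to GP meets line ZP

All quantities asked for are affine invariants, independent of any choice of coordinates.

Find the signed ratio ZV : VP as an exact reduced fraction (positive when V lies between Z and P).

Work in coordinates with J = (0, 0), Y = (1, 0), P = (0, 1), G = (2, 5).
1. Z lies on line YJ with YZ:ZJ = 1:2 ⇒ Z = (2/3, 0)
2. V is where the line through Y parallel to GP meets line ZP ⇒ V = (6/7, -2/7)
V = Z + t·(P−Z) with t = -2/7, so ZV:VP = t:(1−t) = -2/7:9/7

ZV:VP = -2/9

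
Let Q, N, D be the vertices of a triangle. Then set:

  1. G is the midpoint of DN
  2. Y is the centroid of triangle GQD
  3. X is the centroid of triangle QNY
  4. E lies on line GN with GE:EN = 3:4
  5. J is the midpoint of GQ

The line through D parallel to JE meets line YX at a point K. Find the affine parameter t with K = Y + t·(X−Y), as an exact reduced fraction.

t = -60/41

Work in coordinates with Q = (0, 0), N = (1, 0), D = (0, 1).
1. G is the midpoint of DN ⇒ G = (1/2, 1/2)
2. Y is the centroid of triangle GQD ⇒ Y = (1/6, 1/2)
3. X is the centroid of triangle QNY ⇒ X = (7/18, 1/6)
4. E lies on line GN with GE:EN = 3:4 ⇒ E = (5/7, 2/7)
5. J is the midpoint of GQ ⇒ J = (1/4, 1/4)
through D parallel to JE: direction (13/28, 1/28); meets YX at K = (-13/82, 81/82)
K = Y + t·(X−Y) with t = -60/41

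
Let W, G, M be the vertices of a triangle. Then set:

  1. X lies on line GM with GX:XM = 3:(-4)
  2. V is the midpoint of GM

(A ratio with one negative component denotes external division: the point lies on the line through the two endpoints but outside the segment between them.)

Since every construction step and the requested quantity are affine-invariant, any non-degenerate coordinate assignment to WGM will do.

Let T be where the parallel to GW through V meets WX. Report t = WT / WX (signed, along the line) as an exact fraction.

t = -1/6

Set W = (0, 0), G = (1, 0), M = (0, 1); any affine frame gives the same invariant.
1. X lies on line GM with GX:XM = 3:(-4) ⇒ X = (4, -3)
2. V is the midpoint of GM ⇒ V = (1/2, 1/2)
through V parallel to GW: direction (-1, 0); meets WX at T = (-2/3, 1/2)
T = W + t·(X−W) with t = -1/6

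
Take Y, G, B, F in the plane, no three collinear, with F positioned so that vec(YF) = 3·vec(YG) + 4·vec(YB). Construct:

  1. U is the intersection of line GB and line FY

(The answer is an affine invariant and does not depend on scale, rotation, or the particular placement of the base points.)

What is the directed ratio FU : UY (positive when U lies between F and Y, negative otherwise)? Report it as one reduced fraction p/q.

Choose coordinates Y = (0, 0), G = (1, 0), B = (0, 1), F = (3, 4).
1. U is the intersection of line GB and line FY ⇒ U = (3/7, 4/7)
U = F + t·(Y−F) with t = 6/7, so FU:UY = t:(1−t) = 6/7:1/7

FU:UY = 6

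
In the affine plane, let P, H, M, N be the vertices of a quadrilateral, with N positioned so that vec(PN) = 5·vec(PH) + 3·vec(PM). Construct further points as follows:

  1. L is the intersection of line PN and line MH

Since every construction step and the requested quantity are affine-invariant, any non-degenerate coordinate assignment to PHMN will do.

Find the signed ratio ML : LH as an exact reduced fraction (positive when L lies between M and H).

Set P = (0, 0), H = (1, 0), M = (0, 1), N = (5, 3); any affine frame gives the same invariant.
1. L is the intersection of line PN and line MH ⇒ L = (5/8, 3/8)
L = M + t·(H−M) with t = 5/8, so ML:LH = t:(1−t) = 5/8:3/8

ML:LH = 5/3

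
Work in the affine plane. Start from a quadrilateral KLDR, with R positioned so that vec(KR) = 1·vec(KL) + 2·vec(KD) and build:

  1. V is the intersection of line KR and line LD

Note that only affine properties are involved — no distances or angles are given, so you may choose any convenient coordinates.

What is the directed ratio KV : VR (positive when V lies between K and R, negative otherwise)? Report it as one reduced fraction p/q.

KV:VR = 1/2

Assign K = (0, 0), L = (1, 0), D = (0, 1), R = (1, 2) — the answer is frame-independent, so this choice is without loss of generality.
1. V is the intersection of line KR and line LD ⇒ V = (1/3, 2/3)
V = K + t·(R−K) with t = 1/3, so KV:VR = t:(1−t) = 1/3:2/3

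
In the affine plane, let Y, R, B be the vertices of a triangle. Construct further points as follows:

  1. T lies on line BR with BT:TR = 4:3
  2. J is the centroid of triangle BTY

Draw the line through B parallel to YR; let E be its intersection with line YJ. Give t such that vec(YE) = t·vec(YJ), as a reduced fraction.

t = 21/10

Work in coordinates with Y = (0, 0), R = (1, 0), B = (0, 1).
1. T lies on line BR with BT:TR = 4:3 ⇒ T = (4/7, 3/7)
2. J is the centroid of triangle BTY ⇒ J = (4/21, 10/21)
through B parallel to YR: direction (1, 0); meets YJ at E = (2/5, 1)
E = Y + t·(J−Y) with t = 21/10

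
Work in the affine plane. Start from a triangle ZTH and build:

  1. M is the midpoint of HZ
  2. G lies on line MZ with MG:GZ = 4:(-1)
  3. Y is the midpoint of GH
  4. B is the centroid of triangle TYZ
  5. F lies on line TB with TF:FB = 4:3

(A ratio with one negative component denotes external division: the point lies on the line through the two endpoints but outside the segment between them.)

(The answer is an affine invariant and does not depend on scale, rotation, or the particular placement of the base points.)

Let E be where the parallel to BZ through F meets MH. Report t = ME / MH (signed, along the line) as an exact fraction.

t = -19/14

Choose coordinates Z = (0, 0), T = (1, 0), H = (0, 1).
1. M is the midpoint of HZ ⇒ M = (0, 1/2)
2. G lies on line MZ with MG:GZ = 4:(-1) ⇒ G = (0, -1/6)
3. Y is the midpoint of GH ⇒ Y = (0, 5/12)
4. B is the centroid of triangle TYZ ⇒ B = (1/3, 5/36)
5. F lies on line TB with TF:FB = 4:3 ⇒ F = (13/21, 5/63)
through F parallel to BZ: direction (-1/3, -5/36); meets MH at E = (0, -5/28)
E = M + t·(H−M) with t = -19/14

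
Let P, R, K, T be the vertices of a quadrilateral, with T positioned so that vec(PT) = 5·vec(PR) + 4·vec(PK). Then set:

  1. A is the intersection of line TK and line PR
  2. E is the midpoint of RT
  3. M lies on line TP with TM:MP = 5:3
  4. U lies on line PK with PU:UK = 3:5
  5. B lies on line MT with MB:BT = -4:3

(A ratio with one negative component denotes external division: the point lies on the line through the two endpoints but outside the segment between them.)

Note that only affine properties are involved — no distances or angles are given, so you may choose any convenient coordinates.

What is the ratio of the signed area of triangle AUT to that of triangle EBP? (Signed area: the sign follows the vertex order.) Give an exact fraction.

Set P = (0, 0), R = (1, 0), K = (0, 1), T = (5, 4); any affine frame gives the same invariant.
1. A is the intersection of line TK and line PR ⇒ A = (-5/3, 0)
2. E is the midpoint of RT ⇒ E = (3, 2)
3. M lies on line TP with TM:MP = 5:3 ⇒ M = (15/8, 3/2)
4. U lies on line PK with PU:UK = 3:5 ⇒ U = (0, 3/8)
5. B lies on line MT with MB:BT = -4:3 ⇒ B = (115/8, 23/2)
2·[AUT] = 25/6, 2·[EBP] = 23/4
[AUT]:[EBP] = 25/6:23/4 = 50/69

[AUT]:[EBP] = 50/69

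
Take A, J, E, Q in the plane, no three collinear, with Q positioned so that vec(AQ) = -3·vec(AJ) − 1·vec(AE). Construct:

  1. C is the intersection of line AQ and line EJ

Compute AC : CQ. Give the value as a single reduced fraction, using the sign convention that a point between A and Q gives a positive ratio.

AC:CQ = -1/5

Assign A = (0, 0), J = (1, 0), E = (0, 1), Q = (-3, -1) — the answer is frame-independent, so this choice is without loss of generality.
1. C is the intersection of line AQ and line EJ ⇒ C = (3/4, 1/4)
C = A + t·(Q−A) with t = -1/4, so AC:CQ = t:(1−t) = -1/4:5/4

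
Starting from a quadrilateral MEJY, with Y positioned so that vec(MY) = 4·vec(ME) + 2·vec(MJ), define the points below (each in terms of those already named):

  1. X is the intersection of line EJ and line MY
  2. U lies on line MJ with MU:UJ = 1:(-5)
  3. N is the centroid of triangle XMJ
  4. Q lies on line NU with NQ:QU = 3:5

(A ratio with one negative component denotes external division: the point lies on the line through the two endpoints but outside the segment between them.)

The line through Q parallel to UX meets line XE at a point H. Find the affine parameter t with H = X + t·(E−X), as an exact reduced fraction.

Choose coordinates M = (0, 0), E = (1, 0), J = (0, 1), Y = (4, 2).
1. X is the intersection of line EJ and line MY ⇒ X = (2/3, 1/3)
2. U lies on line MJ with MU:UJ = 1:(-5) ⇒ U = (0, -1/4)
3. N is the centroid of triangle XMJ ⇒ N = (2/9, 4/9)
4. Q lies on line NU with NQ:QU = 3:5 ⇒ Q = (5/36, 53/288)
through Q parallel to UX: direction (2/3, 7/12); meets XE at H = (1/2, 1/2)
H = X + t·(E−X) with t = -1/2

t = -1/2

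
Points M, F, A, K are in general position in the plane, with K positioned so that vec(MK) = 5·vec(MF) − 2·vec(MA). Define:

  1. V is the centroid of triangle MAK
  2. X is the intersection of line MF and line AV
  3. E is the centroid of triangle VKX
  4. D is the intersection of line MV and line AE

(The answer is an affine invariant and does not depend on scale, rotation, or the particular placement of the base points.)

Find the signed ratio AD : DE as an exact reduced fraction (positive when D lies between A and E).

Work in coordinates with M = (0, 0), F = (1, 0), A = (0, 1), K = (5, -2).
1. V is the centroid of triangle MAK ⇒ V = (5/3, -1/3)
2. X is the intersection of line MF and line AV ⇒ X = (5/4, 0)
3. E is the centroid of triangle VKX ⇒ E = (95/36, -7/9)
4. D is the intersection of line MV and line AE ⇒ D = (19/9, -19/45)
D = A + t·(E−A) with t = 4/5, so AD:DE = t:(1−t) = 4/5:1/5

AD:DE = 4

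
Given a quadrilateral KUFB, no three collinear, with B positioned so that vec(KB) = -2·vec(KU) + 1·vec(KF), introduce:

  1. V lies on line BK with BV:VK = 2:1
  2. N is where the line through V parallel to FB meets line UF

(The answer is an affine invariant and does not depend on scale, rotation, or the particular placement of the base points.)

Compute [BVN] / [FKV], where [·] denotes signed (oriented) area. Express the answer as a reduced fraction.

[BVN]:[FKV] = -4/3

Work in coordinates with K = (0, 0), U = (1, 0), F = (0, 1), B = (-2, 1).
1. V lies on line BK with BV:VK = 2:1 ⇒ V = (-2/3, 1/3)
2. N is where the line through V parallel to FB meets line UF ⇒ N = (2/3, 1/3)
2·[BVN] = 8/9, 2·[FKV] = -2/3
[BVN]:[FKV] = 8/9:-2/3 = -4/3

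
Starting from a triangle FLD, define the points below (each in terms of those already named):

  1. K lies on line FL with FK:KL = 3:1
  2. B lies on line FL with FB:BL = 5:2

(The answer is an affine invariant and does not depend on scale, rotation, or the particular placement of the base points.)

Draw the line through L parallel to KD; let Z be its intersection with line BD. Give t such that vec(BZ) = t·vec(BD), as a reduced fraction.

Set F = (0, 0), L = (1, 0), D = (0, 1); any affine frame gives the same invariant.
1. K lies on line FL with FK:KL = 3:1 ⇒ K = (3/4, 0)
2. B lies on line FL with FB:BL = 5:2 ⇒ B = (5/7, 0)
through L parallel to KD: direction (-3/4, 1); meets BD at Z = (-5, 8)
Z = B + t·(D−B) with t = 8

t = 8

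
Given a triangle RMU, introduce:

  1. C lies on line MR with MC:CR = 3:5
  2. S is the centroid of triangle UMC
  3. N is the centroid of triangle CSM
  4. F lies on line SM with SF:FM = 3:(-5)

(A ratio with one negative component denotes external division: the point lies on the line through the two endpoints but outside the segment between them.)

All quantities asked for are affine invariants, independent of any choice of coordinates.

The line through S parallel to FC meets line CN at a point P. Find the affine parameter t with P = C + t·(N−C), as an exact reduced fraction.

Set R = (0, 0), M = (1, 0), U = (0, 1); any affine frame gives the same invariant.
1. C lies on line MR with MC:CR = 3:5 ⇒ C = (5/8, 0)
2. S is the centroid of triangle UMC ⇒ S = (13/24, 1/3)
3. N is the centroid of triangle CSM ⇒ N = (13/18, 1/9)
4. F lies on line SM with SF:FM = 3:(-5) ⇒ F = (-7/48, 5/6)
through S parallel to FC: direction (37/48, -5/6); meets CN at P = (47/64, 1/8)
P = C + t·(N−C) with t = 9/8

t = 9/8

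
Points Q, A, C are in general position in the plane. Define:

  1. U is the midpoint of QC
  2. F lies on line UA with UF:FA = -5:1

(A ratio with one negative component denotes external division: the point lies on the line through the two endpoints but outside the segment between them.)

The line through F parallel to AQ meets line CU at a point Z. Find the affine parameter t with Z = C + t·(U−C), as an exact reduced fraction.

Assign Q = (0, 0), A = (1, 0), C = (0, 1) — the answer is frame-independent, so this choice is without loss of generality.
1. U is the midpoint of QC ⇒ U = (0, 1/2)
2. F lies on line UA with UF:FA = -5:1 ⇒ F = (5/4, -1/8)
through F parallel to AQ: direction (-1, 0); meets CU at Z = (0, -1/8)
Z = C + t·(U−C) with t = 9/4

t = 9/4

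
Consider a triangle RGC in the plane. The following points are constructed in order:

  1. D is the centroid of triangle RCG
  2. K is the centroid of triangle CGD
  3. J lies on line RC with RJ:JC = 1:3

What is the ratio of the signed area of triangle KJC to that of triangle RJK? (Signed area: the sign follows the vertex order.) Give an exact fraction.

Work in coordinates with R = (0, 0), G = (1, 0), C = (0, 1).
1. D is the centroid of triangle RCG ⇒ D = (1/3, 1/3)
2. K is the centroid of triangle CGD ⇒ K = (4/9, 4/9)
3. J lies on line RC with RJ:JC = 1:3 ⇒ J = (0, 1/4)
2·[KJC] = -1/3, 2·[RJK] = -1/9
[KJC]:[RJK] = -1/3:-1/9 = 3

[KJC]:[RJK] = 3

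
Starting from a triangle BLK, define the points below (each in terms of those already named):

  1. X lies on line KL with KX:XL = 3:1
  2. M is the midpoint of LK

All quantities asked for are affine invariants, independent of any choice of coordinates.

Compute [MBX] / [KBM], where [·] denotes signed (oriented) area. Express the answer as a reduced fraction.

Assign B = (0, 0), L = (1, 0), K = (0, 1) — the answer is frame-independent, so this choice is without loss of generality.
1. X lies on line KL with KX:XL = 3:1 ⇒ X = (3/4, 1/4)
2. M is the midpoint of LK ⇒ M = (1/2, 1/2)
2·[MBX] = 1/4, 2·[KBM] = 1/2
[MBX]:[KBM] = 1/4:1/2 = 1/2

[MBX]:[KBM] = 1/2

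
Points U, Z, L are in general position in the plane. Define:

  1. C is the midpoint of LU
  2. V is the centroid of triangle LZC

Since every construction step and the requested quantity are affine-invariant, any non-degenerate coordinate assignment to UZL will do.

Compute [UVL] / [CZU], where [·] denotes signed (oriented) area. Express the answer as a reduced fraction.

Work in coordinates with U = (0, 0), Z = (1, 0), L = (0, 1).
1. C is the midpoint of LU ⇒ C = (0, 1/2)
2. V is the centroid of triangle LZC ⇒ V = (1/3, 1/2)
2·[UVL] = 1/3, 2·[CZU] = -1/2
[UVL]:[CZU] = 1/3:-1/2 = -2/3

[UVL]:[CZU] = -2/3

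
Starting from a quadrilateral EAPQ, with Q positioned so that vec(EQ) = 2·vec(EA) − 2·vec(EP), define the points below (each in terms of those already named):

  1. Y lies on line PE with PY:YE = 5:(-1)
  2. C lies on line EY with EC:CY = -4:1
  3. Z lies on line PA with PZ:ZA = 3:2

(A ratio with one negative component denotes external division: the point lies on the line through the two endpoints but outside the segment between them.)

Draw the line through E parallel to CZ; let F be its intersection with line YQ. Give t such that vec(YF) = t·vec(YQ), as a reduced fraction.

Set E = (0, 0), A = (1, 0), P = (0, 1), Q = (2, -2); any affine frame gives the same invariant.
1. Y lies on line PE with PY:YE = 5:(-1) ⇒ Y = (0, -1/4)
2. C lies on line EY with EC:CY = -4:1 ⇒ C = (0, -1/3)
3. Z lies on line PA with PZ:ZA = 3:2 ⇒ Z = (3/5, 2/5)
through E parallel to CZ: direction (3/5, 11/15); meets YQ at F = (-18/151, -22/151)
F = Y + t·(Q−Y) with t = -9/151

t = -9/151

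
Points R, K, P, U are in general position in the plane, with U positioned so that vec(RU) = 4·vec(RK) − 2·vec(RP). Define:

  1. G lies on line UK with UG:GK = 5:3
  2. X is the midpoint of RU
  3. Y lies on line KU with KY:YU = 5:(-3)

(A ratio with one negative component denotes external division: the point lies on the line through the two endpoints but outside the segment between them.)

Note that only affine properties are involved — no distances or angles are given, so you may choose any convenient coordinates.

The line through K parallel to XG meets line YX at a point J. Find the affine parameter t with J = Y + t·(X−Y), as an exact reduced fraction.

t = 20/17

Work in coordinates with R = (0, 0), K = (1, 0), P = (0, 1), U = (4, -2).
1. G lies on line UK with UG:GK = 5:3 ⇒ G = (17/8, -3/4)
2. X is the midpoint of RU ⇒ X = (2, -1)
3. Y lies on line KU with KY:YU = 5:(-3) ⇒ Y = (17/2, -5)
through K parallel to XG: direction (1/8, 1/4); meets YX at J = (29/34, -5/17)
J = Y + t·(X−Y) with t = 20/17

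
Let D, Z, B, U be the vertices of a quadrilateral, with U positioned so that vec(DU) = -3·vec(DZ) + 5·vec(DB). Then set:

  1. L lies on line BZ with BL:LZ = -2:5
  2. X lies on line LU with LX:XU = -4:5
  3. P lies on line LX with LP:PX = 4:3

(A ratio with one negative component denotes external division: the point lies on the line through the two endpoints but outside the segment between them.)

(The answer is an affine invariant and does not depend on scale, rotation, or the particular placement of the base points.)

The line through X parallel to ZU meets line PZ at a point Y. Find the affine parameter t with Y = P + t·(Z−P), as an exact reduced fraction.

t = -12/23

Work in coordinates with D = (0, 0), Z = (1, 0), B = (0, 1), U = (-3, 5).
1. L lies on line BZ with BL:LZ = -2:5 ⇒ L = (-2/3, 5/3)
2. X lies on line LU with LX:XU = -4:5 ⇒ X = (26/3, -35/3)
3. P lies on line LX with LP:PX = 4:3 ⇒ P = (14/3, -125/21)
through X parallel to ZU: direction (-4, 5); meets PZ at Y = (454/69, -625/69)
Y = P + t·(Z−P) with t = -12/23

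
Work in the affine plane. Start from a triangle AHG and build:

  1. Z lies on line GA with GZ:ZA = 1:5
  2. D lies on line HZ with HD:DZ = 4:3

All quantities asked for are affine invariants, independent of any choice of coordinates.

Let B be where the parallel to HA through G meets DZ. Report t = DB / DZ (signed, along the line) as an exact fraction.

Assign A = (0, 0), H = (1, 0), G = (0, 1) — the answer is frame-independent, so this choice is without loss of generality.
1. Z lies on line GA with GZ:ZA = 1:5 ⇒ Z = (0, 5/6)
2. D lies on line HZ with HD:DZ = 4:3 ⇒ D = (3/7, 10/21)
through G parallel to HA: direction (-1, 0); meets DZ at B = (-1/5, 1)
B = D + t·(Z−D) with t = 22/15

t = 22/15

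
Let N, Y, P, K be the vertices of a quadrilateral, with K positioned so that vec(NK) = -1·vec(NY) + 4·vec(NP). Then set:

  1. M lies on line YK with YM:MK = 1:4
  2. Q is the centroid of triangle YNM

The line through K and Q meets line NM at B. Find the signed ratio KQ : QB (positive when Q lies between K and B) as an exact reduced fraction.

Assign N = (0, 0), Y = (1, 0), P = (0, 1), K = (-1, 4) — the answer is frame-independent, so this choice is without loss of generality.
1. M lies on line YK with YM:MK = 1:4 ⇒ M = (3/5, 4/5)
2. Q is the centroid of triangle YNM ⇒ Q = (8/15, 4/15)
line KQ meets NM at B = (27/65, 36/65)
Q = K + t·(B−K) with t = 13/12, so KQ:QB = 13/12:-1/12

KQ:QB = -13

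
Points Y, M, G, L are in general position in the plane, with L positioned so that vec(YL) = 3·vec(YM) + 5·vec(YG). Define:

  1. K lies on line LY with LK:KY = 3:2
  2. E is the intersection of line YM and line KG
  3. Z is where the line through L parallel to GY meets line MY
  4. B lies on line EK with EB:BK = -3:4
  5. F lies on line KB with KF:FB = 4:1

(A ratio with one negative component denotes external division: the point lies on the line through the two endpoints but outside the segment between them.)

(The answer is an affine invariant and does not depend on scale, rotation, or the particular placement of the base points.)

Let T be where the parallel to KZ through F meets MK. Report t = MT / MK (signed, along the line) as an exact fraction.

Assign Y = (0, 0), M = (1, 0), G = (0, 1), L = (3, 5) — the answer is frame-independent, so this choice is without loss of generality.
1. K lies on line LY with LK:KY = 3:2 ⇒ K = (6/5, 2)
2. E is the intersection of line YM and line KG ⇒ E = (-6/5, 0)
3. Z is where the line through L parallel to GY meets line MY ⇒ Z = (3, 0)
4. B lies on line EK with EB:BK = -3:4 ⇒ B = (-42/5, -6)
5. F lies on line KB with KF:FB = 4:1 ⇒ F = (-162/25, -22/5)
through F parallel to KZ: direction (9/5, -2); meets MK at T = (-18/125, -286/25)
T = M + t·(K−M) with t = -143/25

t = -143/25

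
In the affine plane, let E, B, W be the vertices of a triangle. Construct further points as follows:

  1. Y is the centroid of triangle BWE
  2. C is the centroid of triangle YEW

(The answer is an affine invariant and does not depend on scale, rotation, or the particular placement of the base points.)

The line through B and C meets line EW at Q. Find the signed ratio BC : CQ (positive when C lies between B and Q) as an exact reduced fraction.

BC:CQ = 8

Choose coordinates E = (0, 0), B = (1, 0), W = (0, 1).
1. Y is the centroid of triangle BWE ⇒ Y = (1/3, 1/3)
2. C is the centroid of triangle YEW ⇒ C = (1/9, 4/9)
line BC meets EW at Q = (0, 1/2)
C = B + t·(Q−B) with t = 8/9, so BC:CQ = 8/9:1/9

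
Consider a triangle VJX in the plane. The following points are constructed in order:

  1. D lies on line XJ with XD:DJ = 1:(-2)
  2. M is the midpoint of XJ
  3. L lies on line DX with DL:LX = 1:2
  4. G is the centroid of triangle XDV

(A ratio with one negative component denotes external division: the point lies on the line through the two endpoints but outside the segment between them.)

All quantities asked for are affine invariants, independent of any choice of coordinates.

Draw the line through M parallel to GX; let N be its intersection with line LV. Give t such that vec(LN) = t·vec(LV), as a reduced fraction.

t = 7/10

Work in coordinates with V = (0, 0), J = (1, 0), X = (0, 1).
1. D lies on line XJ with XD:DJ = 1:(-2) ⇒ D = (-1, 2)
2. M is the midpoint of XJ ⇒ M = (1/2, 1/2)
3. L lies on line DX with DL:LX = 1:2 ⇒ L = (-2/3, 5/3)
4. G is the centroid of triangle XDV ⇒ G = (-1/3, 1)
through M parallel to GX: direction (1/3, 0); meets LV at N = (-1/5, 1/2)
N = L + t·(V−L) with t = 7/10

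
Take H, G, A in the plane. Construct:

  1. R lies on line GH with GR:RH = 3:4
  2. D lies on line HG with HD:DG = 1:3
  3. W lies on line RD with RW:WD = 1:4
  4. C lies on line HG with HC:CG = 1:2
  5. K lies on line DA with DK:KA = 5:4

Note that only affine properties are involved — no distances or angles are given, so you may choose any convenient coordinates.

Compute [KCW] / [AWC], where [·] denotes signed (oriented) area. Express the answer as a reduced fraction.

Choose coordinates H = (0, 0), G = (1, 0), A = (0, 1).
1. R lies on line GH with GR:RH = 3:4 ⇒ R = (4/7, 0)
2. D lies on line HG with HD:DG = 1:3 ⇒ D = (1/4, 0)
3. W lies on line RD with RW:WD = 1:4 ⇒ W = (71/140, 0)
4. C lies on line HG with HC:CG = 1:2 ⇒ C = (1/3, 0)
5. K lies on line DA with DK:KA = 5:4 ⇒ K = (1/9, 5/9)
2·[KCW] = 73/756, 2·[AWC] = -73/420
[KCW]:[AWC] = 73/756:-73/420 = -5/9

[KCW]:[AWC] = -5/9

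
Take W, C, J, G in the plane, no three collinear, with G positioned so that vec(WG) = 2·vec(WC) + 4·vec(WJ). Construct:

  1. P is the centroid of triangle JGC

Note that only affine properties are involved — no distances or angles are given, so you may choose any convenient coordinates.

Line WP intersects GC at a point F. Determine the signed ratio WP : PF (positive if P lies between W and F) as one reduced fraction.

WP:PF = 7/5

Assign W = (0, 0), C = (1, 0), J = (0, 1), G = (2, 4) — the answer is frame-independent, so this choice is without loss of generality.
1. P is the centroid of triangle JGC ⇒ P = (1, 5/3)
line WP meets GC at F = (12/7, 20/7)
P = W + t·(F−W) with t = 7/12, so WP:PF = 7/12:5/12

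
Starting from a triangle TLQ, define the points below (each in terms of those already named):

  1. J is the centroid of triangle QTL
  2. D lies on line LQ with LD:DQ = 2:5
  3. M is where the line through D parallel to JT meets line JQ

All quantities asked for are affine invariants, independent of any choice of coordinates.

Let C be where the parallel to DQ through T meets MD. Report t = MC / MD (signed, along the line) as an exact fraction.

Work in coordinates with T = (0, 0), L = (1, 0), Q = (0, 1).
1. J is the centroid of triangle QTL ⇒ J = (1/3, 1/3)
2. D lies on line LQ with LD:DQ = 2:5 ⇒ D = (5/7, 2/7)
3. M is where the line through D parallel to JT meets line JQ ⇒ M = (10/21, 1/21)
through T parallel to DQ: direction (-5/7, 5/7); meets MD at C = (3/14, -3/14)
C = M + t·(D−M) with t = -11/10

t = -11/10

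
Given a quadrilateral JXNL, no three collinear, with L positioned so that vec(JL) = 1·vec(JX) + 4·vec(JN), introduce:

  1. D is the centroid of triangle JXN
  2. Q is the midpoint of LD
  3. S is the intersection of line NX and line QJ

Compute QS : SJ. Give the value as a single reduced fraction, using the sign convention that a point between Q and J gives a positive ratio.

QS:SJ = 11/6

Set J = (0, 0), X = (1, 0), N = (0, 1), L = (1, 4); any affine frame gives the same invariant.
1. D is the centroid of triangle JXN ⇒ D = (1/3, 1/3)
2. Q is the midpoint of LD ⇒ Q = (2/3, 13/6)
3. S is the intersection of line NX and line QJ ⇒ S = (4/17, 13/17)
S = Q + t·(J−Q) with t = 11/17, so QS:SJ = t:(1−t) = 11/17:6/17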